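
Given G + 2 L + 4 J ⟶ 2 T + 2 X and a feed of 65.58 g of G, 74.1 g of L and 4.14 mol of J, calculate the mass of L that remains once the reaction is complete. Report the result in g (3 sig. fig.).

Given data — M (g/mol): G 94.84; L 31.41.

30.7 g

n(G) = 65.58 / 94.84 = 0.6915 mol
n(L) = 74.10 / 31.41 = 2.359 mol
n(J) = 4.140 mol
n/ν for G = 0.6915/1 = 0.6915
n/ν for L = 2.359/2 = 1.180
n/ν for J = 4.140/4 = 1.035
Smallest n/ν is G → limiting reagent.
L consumed = (2/1) × 0.6915 = 1.383 mol
L remaining = 2.359 − 1.383 = 0.9760 mol
mass = 0.9760 × 31.41 = 30.66 g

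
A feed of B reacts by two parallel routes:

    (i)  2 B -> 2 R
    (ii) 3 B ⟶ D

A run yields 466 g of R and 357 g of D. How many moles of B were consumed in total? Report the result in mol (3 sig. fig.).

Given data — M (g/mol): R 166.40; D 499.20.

n(R) = 466 / 166.40 = 2.800 mol
n(D) = 357 / 499.20 = 0.7151 mol
n(B) via (i) = (2/2)×2.800 = 2.800 mol
n(B) via (ii) = (3/1)×0.7151 = 2.145 mol
total n(B) = 2.800 + 2.145 = 4.945 mol

4.95 mol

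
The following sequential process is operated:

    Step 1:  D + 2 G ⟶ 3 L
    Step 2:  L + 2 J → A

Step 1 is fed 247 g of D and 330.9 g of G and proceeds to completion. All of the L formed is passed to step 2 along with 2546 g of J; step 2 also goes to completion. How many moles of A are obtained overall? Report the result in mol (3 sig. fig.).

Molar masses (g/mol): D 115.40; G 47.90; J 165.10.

Step 1:
n(D) = 247.0 / 115.40 = 2.140 mol
n(G) = 330.9 / 47.90 = 6.908 mol
n/ν → D: 2.140, G: 3.454; D is limiting.
n(L) produced = (3/1) × 2.140 = 6.420 mol
Step 2:
n(L) available = 6.420 mol
n(J) = 2546 / 165.10 = 15.42 mol
n/ν → L: 6.420, J: 7.710; L is limiting.
n(A) = (1/1) × 6.420 = 6.420 mol

6.42 mol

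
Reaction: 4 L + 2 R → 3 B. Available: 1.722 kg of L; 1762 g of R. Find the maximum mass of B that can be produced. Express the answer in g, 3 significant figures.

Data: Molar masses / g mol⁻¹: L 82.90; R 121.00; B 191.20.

2980 g

n(L) = 1.722×1000 / 82.90 = 20.77 mol
n(R) = 1762 / 121.00 = 14.56 mol
n/ν for L = 20.77/4 = 5.193
n/ν for R = 14.56/2 = 7.280
Smallest n/ν is L → limiting reagent.
n(B) = (3/4) × 20.77 = 15.58 mol
mass = 15.58 × 191.20 = 2979 g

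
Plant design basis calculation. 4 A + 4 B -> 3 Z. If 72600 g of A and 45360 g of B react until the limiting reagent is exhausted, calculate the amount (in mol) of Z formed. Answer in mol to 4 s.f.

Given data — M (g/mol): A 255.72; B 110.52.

n(A) = 72600 / 255.72 = 283.9 mol
n(B) = 45360 / 110.52 = 410.4 mol
n/ν for A = 283.9/4 = 70.98
n/ν for B = 410.4/4 = 102.6
Smallest n/ν is A → limiting reagent.
n(Z) = (3/4) × 283.9 = 212.9 mol

212.9 mol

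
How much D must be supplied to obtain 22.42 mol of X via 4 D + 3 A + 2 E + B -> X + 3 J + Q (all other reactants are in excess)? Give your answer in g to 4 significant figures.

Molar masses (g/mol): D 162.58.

14580 g

n(X) = 22.42 mol
n(D) = (4/1) × 22.42 = 89.68 mol
mass = 89.68 × 162.58 = 14580 g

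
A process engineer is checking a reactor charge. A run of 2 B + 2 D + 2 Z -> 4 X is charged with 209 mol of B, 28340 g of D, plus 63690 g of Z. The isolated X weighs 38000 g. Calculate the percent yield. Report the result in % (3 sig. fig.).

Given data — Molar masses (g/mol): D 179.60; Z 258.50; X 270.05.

n(B) = 209.0 mol
n(D) = 28340 / 179.60 = 157.8 mol
n(Z) = 63690 / 258.50 = 246.4 mol
n/ν for B = 209.0/2 = 104.5
n/ν for D = 157.8/2 = 78.90
n/ν for Z = 246.4/2 = 123.2
Smallest n/ν is D → limiting reagent.
theoretical n(X) = (4/2) × 157.8 = 315.6 mol → 85230 g
% yield = 38000 / 85230 × 100 = 44.59 %

44.6 %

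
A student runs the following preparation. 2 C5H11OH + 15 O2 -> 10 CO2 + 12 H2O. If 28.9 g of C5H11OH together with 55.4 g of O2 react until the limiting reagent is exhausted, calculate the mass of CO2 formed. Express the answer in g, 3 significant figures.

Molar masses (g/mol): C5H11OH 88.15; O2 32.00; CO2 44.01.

50.8 g

n(C5H11OH) = 28.90 / 88.15 = 0.3279 mol
n(O2) = 55.40 / 32.00 = 1.731 mol
n/ν for C5H11OH = 0.3279/2 = 0.1640
n/ν for O2 = 1.731/15 = 0.1154
Smallest n/ν is O2 → limiting reagent.
n(CO2) = (10/15) × 1.731 = 1.154 mol
mass = 1.154 × 44.01 = 50.79 g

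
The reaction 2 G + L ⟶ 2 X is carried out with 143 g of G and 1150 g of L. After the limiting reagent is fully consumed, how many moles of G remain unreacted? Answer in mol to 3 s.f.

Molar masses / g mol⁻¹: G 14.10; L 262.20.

1.37 mol

n(G) = 143.0 / 14.10 = 10.14 mol
n(L) = 1150 / 262.20 = 4.386 mol
n/ν → G: 5.070, L: 4.386; L is limiting.
G consumed = (2/1) × 4.386 = 8.772 mol
G remaining = 10.14 − 8.772 = 1.368 mol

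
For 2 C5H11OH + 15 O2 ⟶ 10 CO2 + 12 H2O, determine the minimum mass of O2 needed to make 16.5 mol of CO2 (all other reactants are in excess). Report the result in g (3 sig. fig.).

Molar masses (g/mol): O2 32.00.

792 g

n(CO2) = 16.50 mol
n(O2) = (15/10) × 16.50 = 24.75 mol
mass = 24.75 × 32.00 = 792.0 g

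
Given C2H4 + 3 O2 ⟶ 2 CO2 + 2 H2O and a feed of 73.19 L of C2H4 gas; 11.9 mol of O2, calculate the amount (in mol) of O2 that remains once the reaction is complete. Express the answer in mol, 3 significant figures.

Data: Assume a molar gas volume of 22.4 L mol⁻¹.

n(C2H4) = 73.19 / 22.4 = 3.267 mol
n(O2) = 11.90 mol
n/ν for C2H4 = 3.267/1 = 3.267
n/ν for O2 = 11.90/3 = 3.967
Smallest n/ν is C2H4 → limiting reagent.
O2 consumed = (3/1) × 3.267 = 9.801 mol
O2 remaining = 11.90 − 9.801 = 2.099 mol

2.10 mol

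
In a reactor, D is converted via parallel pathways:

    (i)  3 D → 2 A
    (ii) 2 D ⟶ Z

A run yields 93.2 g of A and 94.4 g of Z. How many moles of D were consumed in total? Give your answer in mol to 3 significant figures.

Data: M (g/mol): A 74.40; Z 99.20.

3.78 mol

n(A) = 93.2 / 74.40 = 1.253 mol
n(Z) = 94.4 / 99.20 = 0.9516 mol
n(D) via (i) = (3/2)×1.253 = 1.880 mol
n(D) via (ii) = (2/1)×0.9516 = 1.903 mol
total n(D) = 1.880 + 1.903 = 3.783 mol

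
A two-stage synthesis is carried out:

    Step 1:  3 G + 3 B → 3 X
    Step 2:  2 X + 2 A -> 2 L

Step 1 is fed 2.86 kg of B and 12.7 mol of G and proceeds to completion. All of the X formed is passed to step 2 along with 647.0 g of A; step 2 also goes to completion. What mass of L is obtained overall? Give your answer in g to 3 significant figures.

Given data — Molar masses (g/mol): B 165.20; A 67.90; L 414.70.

3950 g

Step 1:
n(B) = 2.860×1000 / 165.20 = 17.31 mol
n(G) = 12.70 mol
n/ν → B: 5.770, G: 4.233; G is limiting.
n(X) produced = (3/3) × 12.70 = 12.70 mol
Step 2:
n(X) available = 12.70 mol
n(A) = 647.0 / 67.90 = 9.529 mol
n/ν → X: 6.350, A: 4.765; A is limiting.
n(L) = (2/2) × 9.529 = 9.529 mol
mass = 9.529 × 414.70 = 3952 g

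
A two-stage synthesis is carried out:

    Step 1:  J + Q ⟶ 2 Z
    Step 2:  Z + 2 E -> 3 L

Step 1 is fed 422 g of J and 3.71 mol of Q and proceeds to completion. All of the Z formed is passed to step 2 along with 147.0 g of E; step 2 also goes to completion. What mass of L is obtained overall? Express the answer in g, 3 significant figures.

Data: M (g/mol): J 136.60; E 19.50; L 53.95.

610 g

Step 1:
n(J) = 422.0 / 136.60 = 3.089 mol
n(Q) = 3.710 mol
n/ν → J: 3.089, Q: 3.710; J is limiting.
n(Z) produced = (2/1) × 3.089 = 6.178 mol
Step 2:
n(Z) available = 6.178 mol
n(E) = 147.0 / 19.50 = 7.538 mol
n/ν → Z: 6.178, E: 3.769; E is limiting.
n(L) = (3/2) × 7.538 = 11.31 mol
mass = 11.31 × 53.95 = 610.2 g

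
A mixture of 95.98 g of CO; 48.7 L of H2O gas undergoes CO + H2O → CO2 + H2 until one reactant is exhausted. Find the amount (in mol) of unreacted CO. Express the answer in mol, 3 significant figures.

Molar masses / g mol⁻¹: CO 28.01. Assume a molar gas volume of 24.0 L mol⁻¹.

1.40 mol

n(CO) = 95.98 / 28.01 = 3.427 mol
n(H2O) = 48.70 / 24.0 = 2.029 mol
n/ν → CO: 3.427, H2O: 2.029; H2O is limiting.
CO consumed = (1/1) × 2.029 = 2.029 mol
CO remaining = 3.427 − 2.029 = 1.398 mol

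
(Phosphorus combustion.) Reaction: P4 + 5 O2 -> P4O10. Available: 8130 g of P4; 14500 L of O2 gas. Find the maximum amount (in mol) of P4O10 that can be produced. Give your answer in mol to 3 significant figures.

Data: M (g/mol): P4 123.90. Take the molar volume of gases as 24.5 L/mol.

n(P4) = 8130 / 123.90 = 65.62 mol
n(O2) = 14500 / 24.5 = 591.8 mol
n/ν for P4 = 65.62/1 = 65.62
n/ν for O2 = 591.8/5 = 118.4
Smallest n/ν is P4 → limiting reagent.
n(P4O10) = (1/1) × 65.62 = 65.62 mol

65.6 mol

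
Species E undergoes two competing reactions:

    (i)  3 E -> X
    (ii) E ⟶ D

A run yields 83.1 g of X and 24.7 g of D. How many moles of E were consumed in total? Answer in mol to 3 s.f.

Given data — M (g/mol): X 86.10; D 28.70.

n(X) = 83.1 / 86.10 = 0.9652 mol
n(D) = 24.7 / 28.70 = 0.8606 mol
n(E) via (i) = (3/1)×0.9652 = 2.896 mol
n(E) via (ii) = (1/1)×0.8606 = 0.8606 mol
total n(E) = 2.896 + 0.8606 = 3.757 mol

3.76 mol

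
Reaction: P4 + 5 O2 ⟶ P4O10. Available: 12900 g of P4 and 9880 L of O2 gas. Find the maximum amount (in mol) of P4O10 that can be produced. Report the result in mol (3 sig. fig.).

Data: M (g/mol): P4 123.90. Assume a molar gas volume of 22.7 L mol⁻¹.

87.0 mol

n(P4) = 12900 / 123.90 = 104.1 mol
n(O2) = 9880 / 22.7 = 435.2 mol
n/ν → P4: 104.1, O2: 87.04; O2 is limiting.
n(P4O10) = (1/5) × 435.2 = 87.04 mol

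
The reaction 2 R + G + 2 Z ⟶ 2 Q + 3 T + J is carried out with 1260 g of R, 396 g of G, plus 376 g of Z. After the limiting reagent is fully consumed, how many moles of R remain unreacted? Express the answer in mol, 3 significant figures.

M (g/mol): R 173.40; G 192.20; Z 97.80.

n(R) = 1260 / 173.40 = 7.266 mol
n(G) = 396.0 / 192.20 = 2.060 mol
n(Z) = 376.0 / 97.80 = 3.845 mol
n/ν for R = 7.266/2 = 3.633
n/ν for G = 2.060/1 = 2.060
n/ν for Z = 3.845/2 = 1.923
Smallest n/ν is Z → limiting reagent.
R consumed = (2/2) × 3.845 = 3.845 mol
R remaining = 7.266 − 3.845 = 3.421 mol

3.42 mol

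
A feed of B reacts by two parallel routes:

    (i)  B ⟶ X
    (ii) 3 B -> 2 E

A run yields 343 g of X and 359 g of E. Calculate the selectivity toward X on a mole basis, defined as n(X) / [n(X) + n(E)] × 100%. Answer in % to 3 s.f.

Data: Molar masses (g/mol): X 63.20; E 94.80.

n(X) = 343 / 63.20 = 5.427 mol
n(E) = 359 / 94.80 = 3.787 mol
selectivity = 5.427/(5.427+3.787) × 100 = 58.90 %

58.9 %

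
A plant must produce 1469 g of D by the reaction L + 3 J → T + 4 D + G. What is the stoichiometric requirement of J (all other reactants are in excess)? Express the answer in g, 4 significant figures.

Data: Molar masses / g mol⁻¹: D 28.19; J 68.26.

n(D) = 1469 / 28.19 = 52.11 mol
n(J) = (3/4) × 52.11 = 39.08 mol
mass = 39.08 × 68.26 = 2668 g

2668 g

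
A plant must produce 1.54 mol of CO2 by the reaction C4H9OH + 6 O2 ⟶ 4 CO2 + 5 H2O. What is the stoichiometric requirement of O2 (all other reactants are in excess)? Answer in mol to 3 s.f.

n(CO2) = 1.540 mol
n(O2) = (6/4) × 1.540 = 2.310 mol

2.31 mol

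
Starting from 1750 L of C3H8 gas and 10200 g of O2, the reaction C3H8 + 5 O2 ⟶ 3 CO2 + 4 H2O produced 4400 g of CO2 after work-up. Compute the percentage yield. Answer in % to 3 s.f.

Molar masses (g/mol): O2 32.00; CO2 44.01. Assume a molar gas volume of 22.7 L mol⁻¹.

n(C3H8) = 1750 / 22.7 = 77.09 mol
n(O2) = 10200 / 32.00 = 318.8 mol
n/ν for C3H8 = 77.09/1 = 77.09
n/ν for O2 = 318.8/5 = 63.76
Smallest n/ν is O2 → limiting reagent.
theoretical n(CO2) = (3/5) × 318.8 = 191.3 mol → 8419 g
% yield = 4400 / 8419 × 100 = 52.26 %

52.3 %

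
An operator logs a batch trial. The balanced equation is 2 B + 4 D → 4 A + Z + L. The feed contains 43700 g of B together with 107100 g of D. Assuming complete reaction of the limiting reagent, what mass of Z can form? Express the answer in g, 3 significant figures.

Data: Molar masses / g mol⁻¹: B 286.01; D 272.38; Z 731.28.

55900 g

n(B) = 43700 / 286.01 = 152.8 mol
n(D) = 107100 / 272.38 = 393.2 mol
n/ν for B = 152.8/2 = 76.40
n/ν for D = 393.2/4 = 98.30
Smallest n/ν is B → limiting reagent.
n(Z) = (1/2) × 152.8 = 76.40 mol
mass = 76.40 × 731.28 = 55870 g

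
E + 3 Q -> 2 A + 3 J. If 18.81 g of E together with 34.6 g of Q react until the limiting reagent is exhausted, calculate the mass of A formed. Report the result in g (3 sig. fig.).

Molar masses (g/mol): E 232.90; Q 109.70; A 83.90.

13.6 g

n(E) = 18.81 / 232.90 = 0.08076 mol
n(Q) = 34.60 / 109.70 = 0.3154 mol
n/ν for E = 0.08076/1 = 0.08076
n/ν for Q = 0.3154/3 = 0.1051
Smallest n/ν is E → limiting reagent.
n(A) = (2/1) × 0.08076 = 0.1615 mol
mass = 0.1615 × 83.90 = 13.55 g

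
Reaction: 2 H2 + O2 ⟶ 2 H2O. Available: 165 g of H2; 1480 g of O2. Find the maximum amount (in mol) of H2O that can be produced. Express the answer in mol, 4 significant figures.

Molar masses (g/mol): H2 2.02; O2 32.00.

81.68 mol

n(H2) = 165.0 / 2.02 = 81.68 mol
n(O2) = 1480 / 32.00 = 46.25 mol
n/ν → H2: 40.84, O2: 46.25; H2 is limiting.
n(H2O) = (2/2) × 81.68 = 81.68 mol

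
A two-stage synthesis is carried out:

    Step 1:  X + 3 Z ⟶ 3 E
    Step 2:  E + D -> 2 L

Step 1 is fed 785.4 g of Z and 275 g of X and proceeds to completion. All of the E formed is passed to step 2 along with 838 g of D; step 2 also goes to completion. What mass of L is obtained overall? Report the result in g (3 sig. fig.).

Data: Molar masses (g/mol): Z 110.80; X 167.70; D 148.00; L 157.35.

1550 g

Step 1:
n(Z) = 785.4 / 110.80 = 7.088 mol
n(X) = 275.0 / 167.70 = 1.640 mol
n/ν → Z: 2.363, X: 1.640; X is limiting.
n(E) produced = (3/1) × 1.640 = 4.920 mol
Step 2:
n(E) available = 4.920 mol
n(D) = 838.0 / 148.00 = 5.662 mol
n/ν → E: 4.920, D: 5.662; E is limiting.
n(L) = (2/1) × 4.920 = 9.840 mol
mass = 9.840 × 157.35 = 1548 g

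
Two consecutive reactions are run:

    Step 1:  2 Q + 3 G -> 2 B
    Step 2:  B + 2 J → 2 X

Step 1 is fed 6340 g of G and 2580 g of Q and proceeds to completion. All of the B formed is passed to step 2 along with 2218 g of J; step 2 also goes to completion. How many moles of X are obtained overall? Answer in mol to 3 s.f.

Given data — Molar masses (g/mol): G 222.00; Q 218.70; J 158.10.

Step 1:
n(G) = 6340 / 222.00 = 28.56 mol
n(Q) = 2580 / 218.70 = 11.80 mol
n/ν for G = 28.56/3 = 9.520
n/ν for Q = 11.80/2 = 5.900
Smallest n/ν is Q → limiting reagent.
n(B) produced = (2/2) × 11.80 = 11.80 mol
Step 2:
n(B) available = 11.80 mol
n(J) = 2218 / 158.10 = 14.03 mol
n/ν for B = 11.80/1 = 11.80
n/ν for J = 14.03/2 = 7.015
Smallest n/ν is J → limiting reagent.
n(X) = (2/2) × 14.03 = 14.03 mol

14.0 mol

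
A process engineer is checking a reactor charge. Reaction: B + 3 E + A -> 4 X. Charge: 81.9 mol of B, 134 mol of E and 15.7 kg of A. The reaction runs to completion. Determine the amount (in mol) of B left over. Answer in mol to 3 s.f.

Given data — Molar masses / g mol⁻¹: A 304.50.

37.2 mol

n(B) = 81.90 mol
n(E) = 134.0 mol
n(A) = 15.70×1000 / 304.50 = 51.56 mol
n/ν → B: 81.90, E: 44.67, A: 51.56; E is limiting.
B consumed = (1/3) × 134.0 = 44.67 mol
B remaining = 81.90 − 44.67 = 37.23 mol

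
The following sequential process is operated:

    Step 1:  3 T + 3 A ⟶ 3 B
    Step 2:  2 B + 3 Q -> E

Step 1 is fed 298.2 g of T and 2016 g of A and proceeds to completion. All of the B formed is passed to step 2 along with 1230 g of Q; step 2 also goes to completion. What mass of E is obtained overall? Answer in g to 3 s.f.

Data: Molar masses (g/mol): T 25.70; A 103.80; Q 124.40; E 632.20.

2080 g

Step 1:
n(T) = 298.2 / 25.70 = 11.60 mol
n(A) = 2016 / 103.80 = 19.42 mol
n/ν for T = 11.60/3 = 3.867
n/ν for A = 19.42/3 = 6.473
Smallest n/ν is T → limiting reagent.
n(B) produced = (3/3) × 11.60 = 11.60 mol
Step 2:
n(B) available = 11.60 mol
n(Q) = 1230 / 124.40 = 9.887 mol
n/ν for B = 11.60/2 = 5.800
n/ν for Q = 9.887/3 = 3.296
Smallest n/ν is Q → limiting reagent.
n(E) = (1/3) × 9.887 = 3.296 mol
mass = 3.296 × 632.20 = 2084 g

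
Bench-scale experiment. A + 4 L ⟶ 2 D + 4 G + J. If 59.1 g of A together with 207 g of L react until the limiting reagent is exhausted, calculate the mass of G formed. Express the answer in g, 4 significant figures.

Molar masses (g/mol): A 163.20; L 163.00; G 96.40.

n(A) = 59.10 / 163.20 = 0.3621 mol
n(L) = 207.0 / 163.00 = 1.270 mol
n/ν for A = 0.3621/1 = 0.3621
n/ν for L = 1.270/4 = 0.3175
Smallest n/ν is L → limiting reagent.
n(G) = (4/4) × 1.270 = 1.270 mol
mass = 1.270 × 96.40 = 122.4 g

122.4 g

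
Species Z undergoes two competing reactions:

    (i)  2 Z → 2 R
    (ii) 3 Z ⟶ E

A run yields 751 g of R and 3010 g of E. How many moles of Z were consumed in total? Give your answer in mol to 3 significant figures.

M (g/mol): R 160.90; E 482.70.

23.4 mol

n(R) = 751 / 160.90 = 4.667 mol
n(E) = 3010 / 482.70 = 6.236 mol
n(Z) via (i) = (2/2)×4.667 = 4.667 mol
n(Z) via (ii) = (3/1)×6.236 = 18.71 mol
total n(Z) = 4.667 + 18.71 = 23.38 mol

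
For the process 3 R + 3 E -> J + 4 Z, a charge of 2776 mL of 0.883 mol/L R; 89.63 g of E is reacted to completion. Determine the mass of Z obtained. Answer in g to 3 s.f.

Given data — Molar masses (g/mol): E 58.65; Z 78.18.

159 g

n(R) = 0.883 × 2776/1000 = 2.451 mol
n(E) = 89.63 / 58.65 = 1.528 mol
n/ν for R = 2.451/3 = 0.8170
n/ν for E = 1.528/3 = 0.5093
Smallest n/ν is E → limiting reagent.
n(Z) = (4/3) × 1.528 = 2.037 mol
mass = 2.037 × 78.18 = 159.3 g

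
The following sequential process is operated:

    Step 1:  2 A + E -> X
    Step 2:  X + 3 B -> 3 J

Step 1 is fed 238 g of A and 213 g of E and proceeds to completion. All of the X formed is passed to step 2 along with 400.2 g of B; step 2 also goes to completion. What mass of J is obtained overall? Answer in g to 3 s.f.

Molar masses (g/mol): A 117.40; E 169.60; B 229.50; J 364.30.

635 g

Step 1:
n(A) = 238.0 / 117.40 = 2.027 mol
n(E) = 213.0 / 169.60 = 1.256 mol
n/ν for A = 2.027/2 = 1.014
n/ν for E = 1.256/1 = 1.256
Smallest n/ν is A → limiting reagent.
n(X) produced = (1/2) × 2.027 = 1.014 mol
Step 2:
n(X) available = 1.014 mol
n(B) = 400.2 / 229.50 = 1.744 mol
n/ν for X = 1.014/1 = 1.014
n/ν for B = 1.744/3 = 0.5813
Smallest n/ν is B → limiting reagent.
n(J) = (3/3) × 1.744 = 1.744 mol
mass = 1.744 × 364.30 = 635.3 g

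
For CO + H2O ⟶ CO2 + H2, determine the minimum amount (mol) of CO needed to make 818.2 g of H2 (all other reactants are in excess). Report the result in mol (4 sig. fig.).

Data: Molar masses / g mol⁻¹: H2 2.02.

n(H2) = 818.2 / 2.02 = 405.0 mol
n(CO) = (1/1) × 405.0 = 405.0 mol

405.0 mol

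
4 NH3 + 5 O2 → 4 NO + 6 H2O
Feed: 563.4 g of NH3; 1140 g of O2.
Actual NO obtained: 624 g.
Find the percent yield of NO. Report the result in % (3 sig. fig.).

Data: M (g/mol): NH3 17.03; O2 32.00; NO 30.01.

n(NH3) = 563.4 / 17.03 = 33.08 mol
n(O2) = 1140 / 32.00 = 35.63 mol
n/ν for NH3 = 33.08/4 = 8.270
n/ν for O2 = 35.63/5 = 7.126
Smallest n/ν is O2 → limiting reagent.
theoretical n(NO) = (4/5) × 35.63 = 28.50 mol → 855.3 g
% yield = 624 / 855.3 × 100 = 72.96 %

73.0 %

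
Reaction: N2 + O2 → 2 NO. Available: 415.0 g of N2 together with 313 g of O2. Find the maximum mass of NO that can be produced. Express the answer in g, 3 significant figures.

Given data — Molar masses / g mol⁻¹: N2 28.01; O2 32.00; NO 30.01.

587 g

n(N2) = 415.0 / 28.01 = 14.82 mol
n(O2) = 313.0 / 32.00 = 9.781 mol
n/ν for N2 = 14.82/1 = 14.82
n/ν for O2 = 9.781/1 = 9.781
Smallest n/ν is O2 → limiting reagent.
n(NO) = (2/1) × 9.781 = 19.56 mol
mass = 19.56 × 30.01 = 587.0 g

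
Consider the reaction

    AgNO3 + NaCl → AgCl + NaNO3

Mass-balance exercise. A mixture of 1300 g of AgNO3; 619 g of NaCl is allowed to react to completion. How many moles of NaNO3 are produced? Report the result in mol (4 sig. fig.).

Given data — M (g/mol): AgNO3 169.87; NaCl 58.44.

n(AgNO3) = 1300 / 169.87 = 7.653 mol
n(NaCl) = 619.0 / 58.44 = 10.59 mol
n/ν for AgNO3 = 7.653/1 = 7.653
n/ν for NaCl = 10.59/1 = 10.59
Smallest n/ν is AgNO3 → limiting reagent.
n(NaNO3) = (1/1) × 7.653 = 7.653 mol

7.653 mol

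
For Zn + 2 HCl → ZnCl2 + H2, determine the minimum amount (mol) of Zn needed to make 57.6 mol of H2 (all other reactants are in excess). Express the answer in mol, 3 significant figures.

n(H2) = 57.60 mol
n(Zn) = (1/1) × 57.60 = 57.60 mol

57.6 mol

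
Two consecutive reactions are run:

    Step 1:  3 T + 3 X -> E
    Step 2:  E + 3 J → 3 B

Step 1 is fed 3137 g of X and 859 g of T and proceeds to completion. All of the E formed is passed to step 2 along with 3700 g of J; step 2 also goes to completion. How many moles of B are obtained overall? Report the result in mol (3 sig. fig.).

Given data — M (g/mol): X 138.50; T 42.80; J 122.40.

Step 1:
n(X) = 3137 / 138.50 = 22.65 mol
n(T) = 859.0 / 42.80 = 20.07 mol
n/ν → X: 7.550, T: 6.690; T is limiting.
n(E) produced = (1/3) × 20.07 = 6.690 mol
Step 2:
n(E) available = 6.690 mol
n(J) = 3700 / 122.40 = 30.23 mol
n/ν → E: 6.690, J: 10.08; E is limiting.
n(B) = (3/1) × 6.690 = 20.07 mol

20.1 mol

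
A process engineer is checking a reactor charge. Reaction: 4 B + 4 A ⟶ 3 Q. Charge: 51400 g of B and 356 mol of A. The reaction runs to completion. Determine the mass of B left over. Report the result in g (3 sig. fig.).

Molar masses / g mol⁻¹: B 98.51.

16300 g

n(B) = 51400 / 98.51 = 521.8 mol
n(A) = 356.0 mol
n/ν for B = 521.8/4 = 130.5
n/ν for A = 356.0/4 = 89.00
Smallest n/ν is A → limiting reagent.
B consumed = (4/4) × 356.0 = 356.0 mol
B remaining = 521.8 − 356.0 = 165.8 mol
mass = 165.8 × 98.51 = 16330 g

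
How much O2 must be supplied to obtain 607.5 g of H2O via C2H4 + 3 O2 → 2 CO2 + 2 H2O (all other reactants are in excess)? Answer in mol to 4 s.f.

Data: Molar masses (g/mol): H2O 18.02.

50.57 mol

n(H2O) = 607.5 / 18.02 = 33.71 mol
n(O2) = (3/2) × 33.71 = 50.57 mol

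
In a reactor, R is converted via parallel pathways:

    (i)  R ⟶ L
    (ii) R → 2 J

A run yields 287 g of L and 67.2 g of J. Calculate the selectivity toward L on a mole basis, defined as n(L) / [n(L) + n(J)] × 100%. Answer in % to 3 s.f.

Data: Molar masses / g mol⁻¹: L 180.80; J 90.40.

68.1 %

n(L) = 287 / 180.80 = 1.587 mol
n(J) = 67.2 / 90.40 = 0.7434 mol
selectivity = 1.587/(1.587+0.7434) × 100 = 68.10 %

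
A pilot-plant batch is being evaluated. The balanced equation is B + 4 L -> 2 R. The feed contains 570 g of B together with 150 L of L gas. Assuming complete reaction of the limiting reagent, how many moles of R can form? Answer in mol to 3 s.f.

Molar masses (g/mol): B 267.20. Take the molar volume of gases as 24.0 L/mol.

n(B) = 570.0 / 267.20 = 2.133 mol
n(L) = 150.0 / 24.0 = 6.250 mol
n/ν → B: 2.133, L: 1.563; L is limiting.
n(R) = (2/4) × 6.250 = 3.125 mol

3.13 mol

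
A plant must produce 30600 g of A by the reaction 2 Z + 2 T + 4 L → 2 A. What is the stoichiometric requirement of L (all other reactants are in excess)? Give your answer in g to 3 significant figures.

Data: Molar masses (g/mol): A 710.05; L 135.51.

n(A) = 30600 / 710.05 = 43.10 mol
n(L) = (4/2) × 43.10 = 86.20 mol
mass = 86.20 × 135.51 = 11680 g

11700 g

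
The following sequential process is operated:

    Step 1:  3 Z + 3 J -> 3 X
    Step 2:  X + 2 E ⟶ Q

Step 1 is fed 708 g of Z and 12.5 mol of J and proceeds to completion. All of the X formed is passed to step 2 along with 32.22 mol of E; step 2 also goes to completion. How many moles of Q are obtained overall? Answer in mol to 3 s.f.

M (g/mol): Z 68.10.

10.4 mol

Step 1:
n(Z) = 708.0 / 68.10 = 10.40 mol
n(J) = 12.50 mol
n/ν → Z: 3.467, J: 4.167; Z is limiting.
n(X) produced = (3/3) × 10.40 = 10.40 mol
Step 2:
n(X) available = 10.40 mol
n(E) = 32.22 mol
n/ν → X: 10.40, E: 16.11; X is limiting.
n(Q) = (1/1) × 10.40 = 10.40 mol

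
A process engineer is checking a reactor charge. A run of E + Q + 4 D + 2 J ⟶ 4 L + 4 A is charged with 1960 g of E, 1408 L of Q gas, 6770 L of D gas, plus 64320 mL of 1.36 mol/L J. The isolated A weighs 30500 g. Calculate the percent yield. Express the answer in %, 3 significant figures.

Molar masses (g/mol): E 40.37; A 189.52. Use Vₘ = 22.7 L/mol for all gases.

n(E) = 1960 / 40.37 = 48.55 mol
n(Q) = 1408 / 22.7 = 62.03 mol
n(D) = 6770 / 22.7 = 298.2 mol
n(J) = 1.36 × 64320/1000 = 87.48 mol
n/ν for E = 48.55/1 = 48.55
n/ν for Q = 62.03/1 = 62.03
n/ν for D = 298.2/4 = 74.55
n/ν for J = 87.48/2 = 43.74
Smallest n/ν is J → limiting reagent.
theoretical n(A) = (4/2) × 87.48 = 175.0 mol → 33170 g
% yield = 30500 / 33170 × 100 = 91.95 %

92.0 %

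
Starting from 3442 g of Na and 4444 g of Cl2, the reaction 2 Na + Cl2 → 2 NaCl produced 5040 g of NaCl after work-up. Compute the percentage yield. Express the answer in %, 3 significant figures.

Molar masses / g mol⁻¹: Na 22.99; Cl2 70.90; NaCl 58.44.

68.8 %

n(Na) = 3442 / 22.99 = 149.7 mol
n(Cl2) = 4444 / 70.90 = 62.68 mol
n/ν → Na: 74.85, Cl2: 62.68; Cl2 is limiting.
theoretical n(NaCl) = (2/1) × 62.68 = 125.4 mol → 7328 g
% yield = 5040 / 7328 × 100 = 68.78 %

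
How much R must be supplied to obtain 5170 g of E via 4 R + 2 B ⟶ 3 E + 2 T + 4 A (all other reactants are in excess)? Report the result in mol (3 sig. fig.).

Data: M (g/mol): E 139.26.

n(E) = 5170 / 139.26 = 37.12 mol
n(R) = (4/3) × 37.12 = 49.49 mol

49.5 mol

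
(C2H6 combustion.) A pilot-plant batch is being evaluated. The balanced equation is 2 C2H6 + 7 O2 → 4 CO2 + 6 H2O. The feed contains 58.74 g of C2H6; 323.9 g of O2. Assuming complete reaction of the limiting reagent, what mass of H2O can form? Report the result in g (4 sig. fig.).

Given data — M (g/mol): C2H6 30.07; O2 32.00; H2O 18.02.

105.6 g

n(C2H6) = 58.74 / 30.07 = 1.953 mol
n(O2) = 323.9 / 32.00 = 10.12 mol
n/ν for C2H6 = 1.953/2 = 0.9765
n/ν for O2 = 10.12/7 = 1.446
Smallest n/ν is C2H6 → limiting reagent.
n(H2O) = (6/2) × 1.953 = 5.859 mol
mass = 5.859 × 18.02 = 105.6 g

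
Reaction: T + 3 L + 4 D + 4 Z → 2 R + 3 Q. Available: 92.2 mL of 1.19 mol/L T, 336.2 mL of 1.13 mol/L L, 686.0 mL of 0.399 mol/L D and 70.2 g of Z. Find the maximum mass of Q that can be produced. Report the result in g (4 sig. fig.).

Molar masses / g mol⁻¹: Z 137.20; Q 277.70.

n(T) = 1.19 × 92.20/1000 = 0.1097 mol
n(L) = 1.13 × 336.2/1000 = 0.3799 mol
n(D) = 0.399 × 686.0/1000 = 0.2737 mol
n(Z) = 70.20 / 137.20 = 0.5117 mol
n/ν for T = 0.1097/1 = 0.1097
n/ν for L = 0.3799/3 = 0.1266
n/ν for D = 0.2737/4 = 0.06843
n/ν for Z = 0.5117/4 = 0.1279
Smallest n/ν is D → limiting reagent.
n(Q) = (3/4) × 0.2737 = 0.2053 mol
mass = 0.2053 × 277.70 = 57.01 g

57.01 g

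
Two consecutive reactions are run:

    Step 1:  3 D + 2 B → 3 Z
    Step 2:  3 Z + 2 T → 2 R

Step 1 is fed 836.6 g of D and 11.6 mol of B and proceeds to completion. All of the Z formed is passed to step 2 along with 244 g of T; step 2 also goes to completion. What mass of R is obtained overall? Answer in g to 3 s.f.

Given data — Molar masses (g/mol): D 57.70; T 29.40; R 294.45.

Step 1:
n(D) = 836.6 / 57.70 = 14.50 mol
n(B) = 11.60 mol
n/ν for D = 14.50/3 = 4.833
n/ν for B = 11.60/2 = 5.800
Smallest n/ν is D → limiting reagent.
n(Z) produced = (3/3) × 14.50 = 14.50 mol
Step 2:
n(Z) available = 14.50 mol
n(T) = 244.0 / 29.40 = 8.299 mol
n/ν for Z = 14.50/3 = 4.833
n/ν for T = 8.299/2 = 4.150
Smallest n/ν is T → limiting reagent.
n(R) = (2/2) × 8.299 = 8.299 mol
mass = 8.299 × 294.45 = 2444 g

2440 g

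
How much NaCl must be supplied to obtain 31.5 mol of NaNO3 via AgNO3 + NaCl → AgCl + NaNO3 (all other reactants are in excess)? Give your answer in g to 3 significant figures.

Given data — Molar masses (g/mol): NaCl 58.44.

n(NaNO3) = 31.50 mol
n(NaCl) = (1/1) × 31.50 = 31.50 mol
mass = 31.50 × 58.44 = 1841 g

1840 g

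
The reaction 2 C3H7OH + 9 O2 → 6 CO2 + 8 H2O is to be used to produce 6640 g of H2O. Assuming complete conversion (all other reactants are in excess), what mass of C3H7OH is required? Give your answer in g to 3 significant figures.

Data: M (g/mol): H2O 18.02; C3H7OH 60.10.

5540 g

n(H2O) = 6640 / 18.02 = 368.5 mol
n(C3H7OH) = (2/8) × 368.5 = 92.13 mol
mass = 92.13 × 60.10 = 5537 g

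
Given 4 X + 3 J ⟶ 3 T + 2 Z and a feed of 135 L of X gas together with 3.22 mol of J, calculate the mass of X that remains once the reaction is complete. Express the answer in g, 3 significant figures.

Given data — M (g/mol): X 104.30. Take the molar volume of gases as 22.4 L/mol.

n(X) = 135.0 / 22.4 = 6.027 mol
n(J) = 3.220 mol
n/ν → X: 1.507, J: 1.073; J is limiting.
X consumed = (4/3) × 3.220 = 4.293 mol
X remaining = 6.027 − 4.293 = 1.734 mol
mass = 1.734 × 104.30 = 180.9 g

181 g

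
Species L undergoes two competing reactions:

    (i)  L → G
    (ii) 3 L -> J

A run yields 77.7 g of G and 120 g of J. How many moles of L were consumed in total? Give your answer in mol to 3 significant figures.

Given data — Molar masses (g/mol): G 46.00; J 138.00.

4.30 mol

n(G) = 77.7 / 46.00 = 1.689 mol
n(J) = 120 / 138.00 = 0.8696 mol
n(L) via (i) = (1/1)×1.689 = 1.689 mol
n(L) via (ii) = (3/1)×0.8696 = 2.609 mol
total n(L) = 1.689 + 2.609 = 4.298 mol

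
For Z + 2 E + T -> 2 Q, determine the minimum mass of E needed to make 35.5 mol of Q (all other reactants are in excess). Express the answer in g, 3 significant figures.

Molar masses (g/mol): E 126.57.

4490 g

n(Q) = 35.50 mol
n(E) = (2/2) × 35.50 = 35.50 mol
mass = 35.50 × 126.57 = 4493 g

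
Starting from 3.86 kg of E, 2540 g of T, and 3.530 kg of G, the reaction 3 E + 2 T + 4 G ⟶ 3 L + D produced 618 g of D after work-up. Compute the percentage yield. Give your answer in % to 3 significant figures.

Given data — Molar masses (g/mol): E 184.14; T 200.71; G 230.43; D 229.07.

70.4 %

n(E) = 3.860×1000 / 184.14 = 20.96 mol
n(T) = 2540 / 200.71 = 12.66 mol
n(G) = 3.530×1000 / 230.43 = 15.32 mol
n/ν for E = 20.96/3 = 6.987
n/ν for T = 12.66/2 = 6.330
n/ν for G = 15.32/4 = 3.830
Smallest n/ν is G → limiting reagent.
theoretical n(D) = (1/4) × 15.32 = 3.830 mol → 877.3 g
% yield = 618 / 877.3 × 100 = 70.44 %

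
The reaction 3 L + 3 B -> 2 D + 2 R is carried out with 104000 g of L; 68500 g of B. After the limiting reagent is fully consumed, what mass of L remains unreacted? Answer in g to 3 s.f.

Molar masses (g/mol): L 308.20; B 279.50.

n(L) = 104000 / 308.20 = 337.4 mol
n(B) = 68500 / 279.50 = 245.1 mol
n/ν for L = 337.4/3 = 112.5
n/ν for B = 245.1/3 = 81.70
Smallest n/ν is B → limiting reagent.
L consumed = (3/3) × 245.1 = 245.1 mol
L remaining = 337.4 − 245.1 = 92.30 mol
mass = 92.30 × 308.20 = 28450 g

28500 g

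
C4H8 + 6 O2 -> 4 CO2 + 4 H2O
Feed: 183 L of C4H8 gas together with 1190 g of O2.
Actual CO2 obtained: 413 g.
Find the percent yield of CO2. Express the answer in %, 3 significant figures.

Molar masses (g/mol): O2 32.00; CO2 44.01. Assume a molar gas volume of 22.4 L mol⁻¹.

37.9 %

n(C4H8) = 183.0 / 22.4 = 8.170 mol
n(O2) = 1190 / 32.00 = 37.19 mol
n/ν → C4H8: 8.170, O2: 6.198; O2 is limiting.
theoretical n(CO2) = (4/6) × 37.19 = 24.79 mol → 1091 g
% yield = 413 / 1091 × 100 = 37.86 %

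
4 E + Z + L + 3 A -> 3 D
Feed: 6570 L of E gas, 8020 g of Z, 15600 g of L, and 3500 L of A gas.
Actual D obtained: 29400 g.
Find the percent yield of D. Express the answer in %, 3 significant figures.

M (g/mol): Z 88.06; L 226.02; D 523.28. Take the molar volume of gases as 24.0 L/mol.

38.5 %

n(E) = 6570 / 24.0 = 273.8 mol
n(Z) = 8020 / 88.06 = 91.07 mol
n(L) = 15600 / 226.02 = 69.02 mol
n(A) = 3500 / 24.0 = 145.8 mol
n/ν for E = 273.8/4 = 68.45
n/ν for Z = 91.07/1 = 91.07
n/ν for L = 69.02/1 = 69.02
n/ν for A = 145.8/3 = 48.60
Smallest n/ν is A → limiting reagent.
theoretical n(D) = (3/3) × 145.8 = 145.8 mol → 76290 g
% yield = 29400 / 76290 × 100 = 38.54 %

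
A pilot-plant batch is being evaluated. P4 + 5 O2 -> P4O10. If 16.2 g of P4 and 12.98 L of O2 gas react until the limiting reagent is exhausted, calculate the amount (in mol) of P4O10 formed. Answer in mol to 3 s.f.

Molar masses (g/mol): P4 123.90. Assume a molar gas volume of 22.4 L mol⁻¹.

0.116 mol

n(P4) = 16.20 / 123.90 = 0.1308 mol
n(O2) = 12.98 / 22.4 = 0.5795 mol
n/ν for P4 = 0.1308/1 = 0.1308
n/ν for O2 = 0.5795/5 = 0.1159
Smallest n/ν is O2 → limiting reagent.
n(P4O10) = (1/5) × 0.5795 = 0.1159 mol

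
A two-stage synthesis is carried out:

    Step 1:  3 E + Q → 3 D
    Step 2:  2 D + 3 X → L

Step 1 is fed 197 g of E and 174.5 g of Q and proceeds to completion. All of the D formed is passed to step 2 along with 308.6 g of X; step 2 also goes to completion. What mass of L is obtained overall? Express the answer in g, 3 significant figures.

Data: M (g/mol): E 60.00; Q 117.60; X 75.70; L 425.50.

Step 1:
n(E) = 197.0 / 60.00 = 3.283 mol
n(Q) = 174.5 / 117.60 = 1.484 mol
n/ν → E: 1.094, Q: 1.484; E is limiting.
n(D) produced = (3/3) × 3.283 = 3.283 mol
Step 2:
n(D) available = 3.283 mol
n(X) = 308.6 / 75.70 = 4.077 mol
n/ν → D: 1.642, X: 1.359; X is limiting.
n(L) = (1/3) × 4.077 = 1.359 mol
mass = 1.359 × 425.50 = 578.3 g

578 g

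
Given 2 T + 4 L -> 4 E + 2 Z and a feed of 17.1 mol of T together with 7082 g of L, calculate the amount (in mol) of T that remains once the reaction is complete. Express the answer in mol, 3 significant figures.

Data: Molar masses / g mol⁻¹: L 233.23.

n(T) = 17.10 mol
n(L) = 7082 / 233.23 = 30.36 mol
n/ν → T: 8.550, L: 7.590; L is limiting.
T consumed = (2/4) × 30.36 = 15.18 mol
T remaining = 17.10 − 15.18 = 1.920 mol

1.92 mol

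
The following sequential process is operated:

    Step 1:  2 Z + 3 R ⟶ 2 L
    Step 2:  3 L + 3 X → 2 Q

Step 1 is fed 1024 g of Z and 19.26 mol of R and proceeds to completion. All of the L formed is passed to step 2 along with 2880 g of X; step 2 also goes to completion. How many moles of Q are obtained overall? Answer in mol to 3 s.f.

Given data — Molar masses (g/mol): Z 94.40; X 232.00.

7.23 mol

Step 1:
n(Z) = 1024 / 94.40 = 10.85 mol
n(R) = 19.26 mol
n/ν for Z = 10.85/2 = 5.425
n/ν for R = 19.26/3 = 6.420
Smallest n/ν is Z → limiting reagent.
n(L) produced = (2/2) × 10.85 = 10.85 mol
Step 2:
n(L) available = 10.85 mol
n(X) = 2880 / 232.00 = 12.41 mol
n/ν for L = 10.85/3 = 3.617
n/ν for X = 12.41/3 = 4.137
Smallest n/ν is L → limiting reagent.
n(Q) = (2/3) × 10.85 = 7.233 mol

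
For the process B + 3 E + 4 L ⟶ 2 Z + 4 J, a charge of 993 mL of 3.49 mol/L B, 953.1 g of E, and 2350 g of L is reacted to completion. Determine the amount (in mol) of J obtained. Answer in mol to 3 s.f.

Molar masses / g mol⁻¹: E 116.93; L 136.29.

10.9 mol

n(B) = 3.49 × 993.0/1000 = 3.466 mol
n(E) = 953.1 / 116.93 = 8.151 mol
n(L) = 2350 / 136.29 = 17.24 mol
n/ν → B: 3.466, E: 2.717, L: 4.310; E is limiting.
n(J) = (4/3) × 8.151 = 10.87 mol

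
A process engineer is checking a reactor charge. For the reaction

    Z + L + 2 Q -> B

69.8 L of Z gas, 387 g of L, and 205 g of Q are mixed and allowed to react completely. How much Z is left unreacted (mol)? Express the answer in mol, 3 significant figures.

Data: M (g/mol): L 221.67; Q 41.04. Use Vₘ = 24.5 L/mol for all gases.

n(Z) = 69.80 / 24.5 = 2.849 mol
n(L) = 387.0 / 221.67 = 1.746 mol
n(Q) = 205.0 / 41.04 = 4.995 mol
n/ν for Z = 2.849/1 = 2.849
n/ν for L = 1.746/1 = 1.746
n/ν for Q = 4.995/2 = 2.498
Smallest n/ν is L → limiting reagent.
Z consumed = (1/1) × 1.746 = 1.746 mol
Z remaining = 2.849 − 1.746 = 1.103 mol

1.10 mol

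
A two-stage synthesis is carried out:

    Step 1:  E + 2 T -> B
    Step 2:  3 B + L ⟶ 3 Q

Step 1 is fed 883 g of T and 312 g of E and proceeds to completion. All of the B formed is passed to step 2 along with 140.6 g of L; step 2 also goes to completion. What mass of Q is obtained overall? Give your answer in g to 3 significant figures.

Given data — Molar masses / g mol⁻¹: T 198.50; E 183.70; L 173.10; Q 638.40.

Step 1:
n(T) = 883.0 / 198.50 = 4.448 mol
n(E) = 312.0 / 183.70 = 1.698 mol
n/ν → T: 2.224, E: 1.698; E is limiting.
n(B) produced = (1/1) × 1.698 = 1.698 mol
Step 2:
n(B) available = 1.698 mol
n(L) = 140.6 / 173.10 = 0.8122 mol
n/ν → B: 0.5660, L: 0.8122; B is limiting.
n(Q) = (3/3) × 1.698 = 1.698 mol
mass = 1.698 × 638.40 = 1084 g

1080 g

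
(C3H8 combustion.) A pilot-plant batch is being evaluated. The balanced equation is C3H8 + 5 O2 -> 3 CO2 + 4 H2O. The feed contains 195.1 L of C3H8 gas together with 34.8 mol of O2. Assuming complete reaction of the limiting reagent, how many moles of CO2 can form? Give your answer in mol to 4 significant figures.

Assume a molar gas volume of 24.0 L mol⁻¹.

20.88 mol

n(C3H8) = 195.1 / 24.0 = 8.129 mol
n(O2) = 34.80 mol
n/ν → C3H8: 8.129, O2: 6.960; O2 is limiting.
n(CO2) = (3/5) × 34.80 = 20.88 mol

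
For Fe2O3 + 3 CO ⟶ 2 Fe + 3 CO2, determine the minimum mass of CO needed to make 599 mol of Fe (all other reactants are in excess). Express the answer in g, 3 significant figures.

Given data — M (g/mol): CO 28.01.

n(Fe) = 599.0 mol
n(CO) = (3/2) × 599.0 = 898.5 mol
mass = 898.5 × 28.01 = 25170 g

25200 g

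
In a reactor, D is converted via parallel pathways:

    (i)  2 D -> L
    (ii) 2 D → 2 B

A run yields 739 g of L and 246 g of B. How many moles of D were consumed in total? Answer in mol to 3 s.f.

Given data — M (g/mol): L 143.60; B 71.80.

13.7 mol

n(L) = 739 / 143.60 = 5.146 mol
n(B) = 246 / 71.80 = 3.426 mol
n(D) via (i) = (2/1)×5.146 = 10.29 mol
n(D) via (ii) = (2/2)×3.426 = 3.426 mol
total n(D) = 10.29 + 3.426 = 13.72 mol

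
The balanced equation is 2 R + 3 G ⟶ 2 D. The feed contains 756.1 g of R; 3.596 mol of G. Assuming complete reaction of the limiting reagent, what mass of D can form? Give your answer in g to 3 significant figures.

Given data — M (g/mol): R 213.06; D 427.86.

1030 g

n(R) = 756.1 / 213.06 = 3.549 mol
n(G) = 3.596 mol
n/ν for R = 3.549/2 = 1.775
n/ν for G = 3.596/3 = 1.199
Smallest n/ν is G → limiting reagent.
n(D) = (2/3) × 3.596 = 2.397 mol
mass = 2.397 × 427.86 = 1026 g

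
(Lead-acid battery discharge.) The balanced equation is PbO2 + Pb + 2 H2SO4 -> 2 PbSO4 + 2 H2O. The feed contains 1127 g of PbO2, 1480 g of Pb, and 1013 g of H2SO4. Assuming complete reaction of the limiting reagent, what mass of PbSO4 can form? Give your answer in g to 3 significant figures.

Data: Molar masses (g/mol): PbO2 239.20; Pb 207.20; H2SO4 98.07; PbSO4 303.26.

2860 g

n(PbO2) = 1127 / 239.20 = 4.712 mol
n(Pb) = 1480 / 207.20 = 7.143 mol
n(H2SO4) = 1013 / 98.07 = 10.33 mol
n/ν → PbO2: 4.712, Pb: 7.143, H2SO4: 5.165; PbO2 is limiting.
n(PbSO4) = (2/1) × 4.712 = 9.424 mol
mass = 9.424 × 303.26 = 2858 g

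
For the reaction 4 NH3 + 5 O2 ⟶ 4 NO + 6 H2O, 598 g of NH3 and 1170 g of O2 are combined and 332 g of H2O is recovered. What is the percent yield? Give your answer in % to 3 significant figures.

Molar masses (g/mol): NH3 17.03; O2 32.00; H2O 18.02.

n(NH3) = 598.0 / 17.03 = 35.11 mol
n(O2) = 1170 / 32.00 = 36.56 mol
n/ν for NH3 = 35.11/4 = 8.778
n/ν for O2 = 36.56/5 = 7.312
Smallest n/ν is O2 → limiting reagent.
theoretical n(H2O) = (6/5) × 36.56 = 43.87 mol → 790.5 g
% yield = 332 / 790.5 × 100 = 42.00 %

42.0 %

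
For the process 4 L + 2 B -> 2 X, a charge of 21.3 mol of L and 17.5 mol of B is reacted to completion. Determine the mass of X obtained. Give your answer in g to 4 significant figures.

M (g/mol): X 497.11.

n(L) = 21.30 mol
n(B) = 17.50 mol
n/ν for L = 21.30/4 = 5.325
n/ν for B = 17.50/2 = 8.750
Smallest n/ν is L → limiting reagent.
n(X) = (2/4) × 21.30 = 10.65 mol
mass = 10.65 × 497.11 = 5294 g

5294 g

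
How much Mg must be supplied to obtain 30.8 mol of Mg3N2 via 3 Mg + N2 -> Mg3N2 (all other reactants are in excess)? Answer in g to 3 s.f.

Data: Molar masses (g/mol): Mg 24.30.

2250 g

n(Mg3N2) = 30.80 mol
n(Mg) = (3/1) × 30.80 = 92.40 mol
mass = 92.40 × 24.30 = 2245 g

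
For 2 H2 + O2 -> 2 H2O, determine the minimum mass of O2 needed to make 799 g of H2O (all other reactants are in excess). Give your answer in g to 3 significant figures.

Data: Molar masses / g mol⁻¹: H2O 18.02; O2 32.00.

n(H2O) = 799 / 18.02 = 44.34 mol
n(O2) = (1/2) × 44.34 = 22.17 mol
mass = 22.17 × 32.00 = 709.4 g

709 g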